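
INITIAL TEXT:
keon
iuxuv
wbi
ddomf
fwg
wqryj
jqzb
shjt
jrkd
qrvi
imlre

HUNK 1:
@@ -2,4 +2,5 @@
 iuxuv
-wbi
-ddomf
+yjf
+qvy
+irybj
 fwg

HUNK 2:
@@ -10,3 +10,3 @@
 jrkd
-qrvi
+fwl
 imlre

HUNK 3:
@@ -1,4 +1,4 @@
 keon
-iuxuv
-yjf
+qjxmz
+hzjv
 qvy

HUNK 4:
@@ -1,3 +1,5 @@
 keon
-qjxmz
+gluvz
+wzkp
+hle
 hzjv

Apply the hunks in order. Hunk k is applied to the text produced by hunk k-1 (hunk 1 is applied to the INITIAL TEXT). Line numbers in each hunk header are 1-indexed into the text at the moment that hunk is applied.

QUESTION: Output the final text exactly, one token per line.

Answer: keon
gluvz
wzkp
hle
hzjv
qvy
irybj
fwg
wqryj
jqzb
shjt
jrkd
fwl
imlre

Derivation:
Hunk 1: at line 2 remove [wbi,ddomf] add [yjf,qvy,irybj] -> 12 lines: keon iuxuv yjf qvy irybj fwg wqryj jqzb shjt jrkd qrvi imlre
Hunk 2: at line 10 remove [qrvi] add [fwl] -> 12 lines: keon iuxuv yjf qvy irybj fwg wqryj jqzb shjt jrkd fwl imlre
Hunk 3: at line 1 remove [iuxuv,yjf] add [qjxmz,hzjv] -> 12 lines: keon qjxmz hzjv qvy irybj fwg wqryj jqzb shjt jrkd fwl imlre
Hunk 4: at line 1 remove [qjxmz] add [gluvz,wzkp,hle] -> 14 lines: keon gluvz wzkp hle hzjv qvy irybj fwg wqryj jqzb shjt jrkd fwl imlre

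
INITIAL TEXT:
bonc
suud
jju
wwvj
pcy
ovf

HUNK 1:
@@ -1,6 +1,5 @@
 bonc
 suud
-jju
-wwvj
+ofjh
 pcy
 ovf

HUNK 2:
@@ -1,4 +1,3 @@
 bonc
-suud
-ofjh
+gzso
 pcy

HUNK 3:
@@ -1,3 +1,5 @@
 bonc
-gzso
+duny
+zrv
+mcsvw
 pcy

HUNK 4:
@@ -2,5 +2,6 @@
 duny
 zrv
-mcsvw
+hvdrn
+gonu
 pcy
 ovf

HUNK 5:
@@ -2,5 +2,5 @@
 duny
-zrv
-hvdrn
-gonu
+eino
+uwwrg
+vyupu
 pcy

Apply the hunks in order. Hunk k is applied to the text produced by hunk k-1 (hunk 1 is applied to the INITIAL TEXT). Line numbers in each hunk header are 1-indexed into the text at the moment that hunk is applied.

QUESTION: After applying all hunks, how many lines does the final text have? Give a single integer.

Hunk 1: at line 1 remove [jju,wwvj] add [ofjh] -> 5 lines: bonc suud ofjh pcy ovf
Hunk 2: at line 1 remove [suud,ofjh] add [gzso] -> 4 lines: bonc gzso pcy ovf
Hunk 3: at line 1 remove [gzso] add [duny,zrv,mcsvw] -> 6 lines: bonc duny zrv mcsvw pcy ovf
Hunk 4: at line 2 remove [mcsvw] add [hvdrn,gonu] -> 7 lines: bonc duny zrv hvdrn gonu pcy ovf
Hunk 5: at line 2 remove [zrv,hvdrn,gonu] add [eino,uwwrg,vyupu] -> 7 lines: bonc duny eino uwwrg vyupu pcy ovf
Final line count: 7

Answer: 7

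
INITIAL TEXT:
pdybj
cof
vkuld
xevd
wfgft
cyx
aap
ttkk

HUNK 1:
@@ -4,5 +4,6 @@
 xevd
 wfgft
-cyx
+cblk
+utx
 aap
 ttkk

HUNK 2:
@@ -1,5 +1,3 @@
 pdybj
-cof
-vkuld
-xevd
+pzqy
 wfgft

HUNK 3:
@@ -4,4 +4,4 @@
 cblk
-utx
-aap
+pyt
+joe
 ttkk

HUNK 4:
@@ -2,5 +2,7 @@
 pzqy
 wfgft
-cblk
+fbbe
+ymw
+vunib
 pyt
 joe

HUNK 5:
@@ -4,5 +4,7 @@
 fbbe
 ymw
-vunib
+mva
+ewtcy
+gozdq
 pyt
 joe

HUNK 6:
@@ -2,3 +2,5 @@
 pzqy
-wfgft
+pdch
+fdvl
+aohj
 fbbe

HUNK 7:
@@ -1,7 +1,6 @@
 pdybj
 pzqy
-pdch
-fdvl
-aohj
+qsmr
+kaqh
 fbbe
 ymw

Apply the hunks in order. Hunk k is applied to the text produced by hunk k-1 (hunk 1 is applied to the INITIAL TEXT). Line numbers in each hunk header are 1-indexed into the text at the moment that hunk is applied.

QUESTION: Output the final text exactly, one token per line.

Hunk 1: at line 4 remove [cyx] add [cblk,utx] -> 9 lines: pdybj cof vkuld xevd wfgft cblk utx aap ttkk
Hunk 2: at line 1 remove [cof,vkuld,xevd] add [pzqy] -> 7 lines: pdybj pzqy wfgft cblk utx aap ttkk
Hunk 3: at line 4 remove [utx,aap] add [pyt,joe] -> 7 lines: pdybj pzqy wfgft cblk pyt joe ttkk
Hunk 4: at line 2 remove [cblk] add [fbbe,ymw,vunib] -> 9 lines: pdybj pzqy wfgft fbbe ymw vunib pyt joe ttkk
Hunk 5: at line 4 remove [vunib] add [mva,ewtcy,gozdq] -> 11 lines: pdybj pzqy wfgft fbbe ymw mva ewtcy gozdq pyt joe ttkk
Hunk 6: at line 2 remove [wfgft] add [pdch,fdvl,aohj] -> 13 lines: pdybj pzqy pdch fdvl aohj fbbe ymw mva ewtcy gozdq pyt joe ttkk
Hunk 7: at line 1 remove [pdch,fdvl,aohj] add [qsmr,kaqh] -> 12 lines: pdybj pzqy qsmr kaqh fbbe ymw mva ewtcy gozdq pyt joe ttkk

Answer: pdybj
pzqy
qsmr
kaqh
fbbe
ymw
mva
ewtcy
gozdq
pyt
joe
ttkk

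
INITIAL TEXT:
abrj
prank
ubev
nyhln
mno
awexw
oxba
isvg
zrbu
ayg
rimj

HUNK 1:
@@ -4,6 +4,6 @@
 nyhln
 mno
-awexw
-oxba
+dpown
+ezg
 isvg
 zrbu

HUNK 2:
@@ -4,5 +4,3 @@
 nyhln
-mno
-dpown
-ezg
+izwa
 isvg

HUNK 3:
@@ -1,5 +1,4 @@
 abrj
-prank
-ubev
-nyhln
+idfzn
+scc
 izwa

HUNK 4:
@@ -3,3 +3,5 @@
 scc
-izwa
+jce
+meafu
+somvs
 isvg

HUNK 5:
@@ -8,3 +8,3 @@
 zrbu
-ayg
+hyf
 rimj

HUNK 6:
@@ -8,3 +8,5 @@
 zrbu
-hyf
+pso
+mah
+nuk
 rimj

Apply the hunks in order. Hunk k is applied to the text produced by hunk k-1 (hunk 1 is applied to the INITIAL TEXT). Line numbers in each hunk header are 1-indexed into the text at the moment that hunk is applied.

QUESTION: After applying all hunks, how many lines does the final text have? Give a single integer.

Answer: 12

Derivation:
Hunk 1: at line 4 remove [awexw,oxba] add [dpown,ezg] -> 11 lines: abrj prank ubev nyhln mno dpown ezg isvg zrbu ayg rimj
Hunk 2: at line 4 remove [mno,dpown,ezg] add [izwa] -> 9 lines: abrj prank ubev nyhln izwa isvg zrbu ayg rimj
Hunk 3: at line 1 remove [prank,ubev,nyhln] add [idfzn,scc] -> 8 lines: abrj idfzn scc izwa isvg zrbu ayg rimj
Hunk 4: at line 3 remove [izwa] add [jce,meafu,somvs] -> 10 lines: abrj idfzn scc jce meafu somvs isvg zrbu ayg rimj
Hunk 5: at line 8 remove [ayg] add [hyf] -> 10 lines: abrj idfzn scc jce meafu somvs isvg zrbu hyf rimj
Hunk 6: at line 8 remove [hyf] add [pso,mah,nuk] -> 12 lines: abrj idfzn scc jce meafu somvs isvg zrbu pso mah nuk rimj
Final line count: 12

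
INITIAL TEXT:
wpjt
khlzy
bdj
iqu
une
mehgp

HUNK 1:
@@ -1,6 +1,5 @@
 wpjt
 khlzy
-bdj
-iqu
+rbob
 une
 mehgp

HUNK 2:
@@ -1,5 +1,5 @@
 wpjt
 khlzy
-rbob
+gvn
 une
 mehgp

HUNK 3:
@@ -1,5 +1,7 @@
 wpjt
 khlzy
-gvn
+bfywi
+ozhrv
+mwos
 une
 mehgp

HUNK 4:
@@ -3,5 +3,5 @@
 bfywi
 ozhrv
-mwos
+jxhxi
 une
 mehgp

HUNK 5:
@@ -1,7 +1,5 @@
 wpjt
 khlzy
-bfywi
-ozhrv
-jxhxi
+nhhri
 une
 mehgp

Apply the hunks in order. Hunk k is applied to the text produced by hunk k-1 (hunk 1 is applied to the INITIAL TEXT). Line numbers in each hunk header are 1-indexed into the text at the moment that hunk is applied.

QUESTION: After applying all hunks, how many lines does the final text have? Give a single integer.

Answer: 5

Derivation:
Hunk 1: at line 1 remove [bdj,iqu] add [rbob] -> 5 lines: wpjt khlzy rbob une mehgp
Hunk 2: at line 1 remove [rbob] add [gvn] -> 5 lines: wpjt khlzy gvn une mehgp
Hunk 3: at line 1 remove [gvn] add [bfywi,ozhrv,mwos] -> 7 lines: wpjt khlzy bfywi ozhrv mwos une mehgp
Hunk 4: at line 3 remove [mwos] add [jxhxi] -> 7 lines: wpjt khlzy bfywi ozhrv jxhxi une mehgp
Hunk 5: at line 1 remove [bfywi,ozhrv,jxhxi] add [nhhri] -> 5 lines: wpjt khlzy nhhri une mehgp
Final line count: 5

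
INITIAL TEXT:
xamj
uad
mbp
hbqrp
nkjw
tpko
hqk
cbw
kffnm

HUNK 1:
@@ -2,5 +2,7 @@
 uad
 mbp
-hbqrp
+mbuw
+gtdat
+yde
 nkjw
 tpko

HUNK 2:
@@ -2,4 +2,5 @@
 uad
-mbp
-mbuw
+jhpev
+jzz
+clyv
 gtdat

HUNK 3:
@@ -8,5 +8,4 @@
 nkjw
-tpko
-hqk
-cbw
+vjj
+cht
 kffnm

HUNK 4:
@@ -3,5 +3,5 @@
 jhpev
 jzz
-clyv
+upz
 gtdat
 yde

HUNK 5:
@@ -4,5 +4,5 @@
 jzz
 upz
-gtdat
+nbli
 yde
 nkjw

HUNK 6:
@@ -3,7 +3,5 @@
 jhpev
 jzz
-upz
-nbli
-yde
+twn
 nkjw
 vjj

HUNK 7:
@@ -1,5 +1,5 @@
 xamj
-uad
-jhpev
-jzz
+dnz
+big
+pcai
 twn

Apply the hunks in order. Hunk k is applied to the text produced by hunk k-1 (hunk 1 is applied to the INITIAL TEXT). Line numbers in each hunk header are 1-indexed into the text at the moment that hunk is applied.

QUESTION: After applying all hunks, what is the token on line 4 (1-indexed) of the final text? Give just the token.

Hunk 1: at line 2 remove [hbqrp] add [mbuw,gtdat,yde] -> 11 lines: xamj uad mbp mbuw gtdat yde nkjw tpko hqk cbw kffnm
Hunk 2: at line 2 remove [mbp,mbuw] add [jhpev,jzz,clyv] -> 12 lines: xamj uad jhpev jzz clyv gtdat yde nkjw tpko hqk cbw kffnm
Hunk 3: at line 8 remove [tpko,hqk,cbw] add [vjj,cht] -> 11 lines: xamj uad jhpev jzz clyv gtdat yde nkjw vjj cht kffnm
Hunk 4: at line 3 remove [clyv] add [upz] -> 11 lines: xamj uad jhpev jzz upz gtdat yde nkjw vjj cht kffnm
Hunk 5: at line 4 remove [gtdat] add [nbli] -> 11 lines: xamj uad jhpev jzz upz nbli yde nkjw vjj cht kffnm
Hunk 6: at line 3 remove [upz,nbli,yde] add [twn] -> 9 lines: xamj uad jhpev jzz twn nkjw vjj cht kffnm
Hunk 7: at line 1 remove [uad,jhpev,jzz] add [dnz,big,pcai] -> 9 lines: xamj dnz big pcai twn nkjw vjj cht kffnm
Final line 4: pcai

Answer: pcai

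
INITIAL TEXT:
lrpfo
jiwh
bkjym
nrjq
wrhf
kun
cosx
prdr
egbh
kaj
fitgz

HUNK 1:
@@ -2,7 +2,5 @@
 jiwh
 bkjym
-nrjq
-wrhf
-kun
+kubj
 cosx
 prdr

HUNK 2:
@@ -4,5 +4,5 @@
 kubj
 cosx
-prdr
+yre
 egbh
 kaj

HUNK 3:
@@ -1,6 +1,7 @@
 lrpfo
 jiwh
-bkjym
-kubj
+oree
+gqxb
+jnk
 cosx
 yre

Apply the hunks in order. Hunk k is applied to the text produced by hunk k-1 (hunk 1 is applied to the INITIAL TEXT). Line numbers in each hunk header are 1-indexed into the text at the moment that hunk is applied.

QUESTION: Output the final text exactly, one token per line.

Answer: lrpfo
jiwh
oree
gqxb
jnk
cosx
yre
egbh
kaj
fitgz

Derivation:
Hunk 1: at line 2 remove [nrjq,wrhf,kun] add [kubj] -> 9 lines: lrpfo jiwh bkjym kubj cosx prdr egbh kaj fitgz
Hunk 2: at line 4 remove [prdr] add [yre] -> 9 lines: lrpfo jiwh bkjym kubj cosx yre egbh kaj fitgz
Hunk 3: at line 1 remove [bkjym,kubj] add [oree,gqxb,jnk] -> 10 lines: lrpfo jiwh oree gqxb jnk cosx yre egbh kaj fitgz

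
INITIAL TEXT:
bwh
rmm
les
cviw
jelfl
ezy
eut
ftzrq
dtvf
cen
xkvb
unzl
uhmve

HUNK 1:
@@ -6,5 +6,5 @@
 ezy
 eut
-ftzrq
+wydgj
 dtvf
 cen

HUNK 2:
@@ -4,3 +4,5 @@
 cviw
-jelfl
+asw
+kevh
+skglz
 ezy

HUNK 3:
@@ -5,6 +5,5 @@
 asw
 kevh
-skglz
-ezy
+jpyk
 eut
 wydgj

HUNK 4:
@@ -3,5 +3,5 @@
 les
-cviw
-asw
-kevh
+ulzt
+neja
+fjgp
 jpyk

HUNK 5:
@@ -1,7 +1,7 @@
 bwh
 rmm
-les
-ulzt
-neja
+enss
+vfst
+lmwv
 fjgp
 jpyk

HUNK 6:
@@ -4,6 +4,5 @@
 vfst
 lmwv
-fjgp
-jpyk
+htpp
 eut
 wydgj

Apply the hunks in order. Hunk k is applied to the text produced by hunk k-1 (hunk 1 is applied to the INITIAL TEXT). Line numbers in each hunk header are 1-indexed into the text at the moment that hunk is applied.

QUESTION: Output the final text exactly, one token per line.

Hunk 1: at line 6 remove [ftzrq] add [wydgj] -> 13 lines: bwh rmm les cviw jelfl ezy eut wydgj dtvf cen xkvb unzl uhmve
Hunk 2: at line 4 remove [jelfl] add [asw,kevh,skglz] -> 15 lines: bwh rmm les cviw asw kevh skglz ezy eut wydgj dtvf cen xkvb unzl uhmve
Hunk 3: at line 5 remove [skglz,ezy] add [jpyk] -> 14 lines: bwh rmm les cviw asw kevh jpyk eut wydgj dtvf cen xkvb unzl uhmve
Hunk 4: at line 3 remove [cviw,asw,kevh] add [ulzt,neja,fjgp] -> 14 lines: bwh rmm les ulzt neja fjgp jpyk eut wydgj dtvf cen xkvb unzl uhmve
Hunk 5: at line 1 remove [les,ulzt,neja] add [enss,vfst,lmwv] -> 14 lines: bwh rmm enss vfst lmwv fjgp jpyk eut wydgj dtvf cen xkvb unzl uhmve
Hunk 6: at line 4 remove [fjgp,jpyk] add [htpp] -> 13 lines: bwh rmm enss vfst lmwv htpp eut wydgj dtvf cen xkvb unzl uhmve

Answer: bwh
rmm
enss
vfst
lmwv
htpp
eut
wydgj
dtvf
cen
xkvb
unzl
uhmve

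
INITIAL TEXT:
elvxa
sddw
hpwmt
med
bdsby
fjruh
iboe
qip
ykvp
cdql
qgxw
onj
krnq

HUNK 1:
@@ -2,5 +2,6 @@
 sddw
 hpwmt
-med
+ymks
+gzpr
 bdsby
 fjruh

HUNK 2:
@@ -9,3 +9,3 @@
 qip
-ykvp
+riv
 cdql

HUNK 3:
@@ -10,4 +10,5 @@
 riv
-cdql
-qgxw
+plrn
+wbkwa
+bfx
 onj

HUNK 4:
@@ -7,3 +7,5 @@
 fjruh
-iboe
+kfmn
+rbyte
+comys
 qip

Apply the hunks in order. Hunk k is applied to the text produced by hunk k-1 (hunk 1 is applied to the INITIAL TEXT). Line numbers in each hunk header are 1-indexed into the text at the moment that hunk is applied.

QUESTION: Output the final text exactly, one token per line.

Answer: elvxa
sddw
hpwmt
ymks
gzpr
bdsby
fjruh
kfmn
rbyte
comys
qip
riv
plrn
wbkwa
bfx
onj
krnq

Derivation:
Hunk 1: at line 2 remove [med] add [ymks,gzpr] -> 14 lines: elvxa sddw hpwmt ymks gzpr bdsby fjruh iboe qip ykvp cdql qgxw onj krnq
Hunk 2: at line 9 remove [ykvp] add [riv] -> 14 lines: elvxa sddw hpwmt ymks gzpr bdsby fjruh iboe qip riv cdql qgxw onj krnq
Hunk 3: at line 10 remove [cdql,qgxw] add [plrn,wbkwa,bfx] -> 15 lines: elvxa sddw hpwmt ymks gzpr bdsby fjruh iboe qip riv plrn wbkwa bfx onj krnq
Hunk 4: at line 7 remove [iboe] add [kfmn,rbyte,comys] -> 17 lines: elvxa sddw hpwmt ymks gzpr bdsby fjruh kfmn rbyte comys qip riv plrn wbkwa bfx onj krnq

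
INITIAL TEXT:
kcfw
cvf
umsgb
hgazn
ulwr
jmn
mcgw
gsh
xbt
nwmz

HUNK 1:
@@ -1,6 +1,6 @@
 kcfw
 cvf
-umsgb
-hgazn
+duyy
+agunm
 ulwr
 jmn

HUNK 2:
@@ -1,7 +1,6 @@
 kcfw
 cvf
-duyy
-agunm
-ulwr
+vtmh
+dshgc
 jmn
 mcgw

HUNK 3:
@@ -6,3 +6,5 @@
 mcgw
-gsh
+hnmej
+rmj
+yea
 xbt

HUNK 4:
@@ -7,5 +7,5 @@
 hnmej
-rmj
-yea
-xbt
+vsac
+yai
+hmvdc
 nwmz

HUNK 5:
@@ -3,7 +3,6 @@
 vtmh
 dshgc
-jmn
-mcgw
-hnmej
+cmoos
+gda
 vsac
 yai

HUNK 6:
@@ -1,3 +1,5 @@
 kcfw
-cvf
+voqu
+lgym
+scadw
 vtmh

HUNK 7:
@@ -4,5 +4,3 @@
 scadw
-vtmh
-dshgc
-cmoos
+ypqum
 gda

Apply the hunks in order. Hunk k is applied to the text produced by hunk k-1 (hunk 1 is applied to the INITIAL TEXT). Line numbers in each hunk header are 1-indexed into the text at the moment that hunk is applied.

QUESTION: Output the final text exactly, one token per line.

Answer: kcfw
voqu
lgym
scadw
ypqum
gda
vsac
yai
hmvdc
nwmz

Derivation:
Hunk 1: at line 1 remove [umsgb,hgazn] add [duyy,agunm] -> 10 lines: kcfw cvf duyy agunm ulwr jmn mcgw gsh xbt nwmz
Hunk 2: at line 1 remove [duyy,agunm,ulwr] add [vtmh,dshgc] -> 9 lines: kcfw cvf vtmh dshgc jmn mcgw gsh xbt nwmz
Hunk 3: at line 6 remove [gsh] add [hnmej,rmj,yea] -> 11 lines: kcfw cvf vtmh dshgc jmn mcgw hnmej rmj yea xbt nwmz
Hunk 4: at line 7 remove [rmj,yea,xbt] add [vsac,yai,hmvdc] -> 11 lines: kcfw cvf vtmh dshgc jmn mcgw hnmej vsac yai hmvdc nwmz
Hunk 5: at line 3 remove [jmn,mcgw,hnmej] add [cmoos,gda] -> 10 lines: kcfw cvf vtmh dshgc cmoos gda vsac yai hmvdc nwmz
Hunk 6: at line 1 remove [cvf] add [voqu,lgym,scadw] -> 12 lines: kcfw voqu lgym scadw vtmh dshgc cmoos gda vsac yai hmvdc nwmz
Hunk 7: at line 4 remove [vtmh,dshgc,cmoos] add [ypqum] -> 10 lines: kcfw voqu lgym scadw ypqum gda vsac yai hmvdc nwmz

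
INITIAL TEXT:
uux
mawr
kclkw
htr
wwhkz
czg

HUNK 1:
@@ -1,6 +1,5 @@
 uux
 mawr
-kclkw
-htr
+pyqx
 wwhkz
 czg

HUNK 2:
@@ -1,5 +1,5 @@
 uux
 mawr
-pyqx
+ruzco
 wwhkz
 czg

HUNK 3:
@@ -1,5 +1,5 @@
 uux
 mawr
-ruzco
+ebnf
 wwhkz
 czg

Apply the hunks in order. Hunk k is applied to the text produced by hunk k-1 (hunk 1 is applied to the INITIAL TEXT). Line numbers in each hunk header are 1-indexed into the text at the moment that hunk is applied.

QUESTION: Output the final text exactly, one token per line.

Hunk 1: at line 1 remove [kclkw,htr] add [pyqx] -> 5 lines: uux mawr pyqx wwhkz czg
Hunk 2: at line 1 remove [pyqx] add [ruzco] -> 5 lines: uux mawr ruzco wwhkz czg
Hunk 3: at line 1 remove [ruzco] add [ebnf] -> 5 lines: uux mawr ebnf wwhkz czg

Answer: uux
mawr
ebnf
wwhkz
czg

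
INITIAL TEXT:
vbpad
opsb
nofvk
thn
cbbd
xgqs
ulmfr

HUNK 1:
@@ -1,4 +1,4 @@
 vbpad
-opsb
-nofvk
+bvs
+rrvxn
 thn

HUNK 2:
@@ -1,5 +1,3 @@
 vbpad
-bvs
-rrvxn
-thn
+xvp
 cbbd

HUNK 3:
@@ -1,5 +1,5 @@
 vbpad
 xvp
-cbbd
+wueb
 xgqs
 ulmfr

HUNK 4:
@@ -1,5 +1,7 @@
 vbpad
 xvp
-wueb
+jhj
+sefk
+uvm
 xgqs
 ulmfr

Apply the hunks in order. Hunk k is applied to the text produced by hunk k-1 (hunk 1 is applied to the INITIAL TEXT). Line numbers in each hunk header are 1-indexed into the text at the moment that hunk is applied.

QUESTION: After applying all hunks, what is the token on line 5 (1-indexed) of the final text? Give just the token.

Answer: uvm

Derivation:
Hunk 1: at line 1 remove [opsb,nofvk] add [bvs,rrvxn] -> 7 lines: vbpad bvs rrvxn thn cbbd xgqs ulmfr
Hunk 2: at line 1 remove [bvs,rrvxn,thn] add [xvp] -> 5 lines: vbpad xvp cbbd xgqs ulmfr
Hunk 3: at line 1 remove [cbbd] add [wueb] -> 5 lines: vbpad xvp wueb xgqs ulmfr
Hunk 4: at line 1 remove [wueb] add [jhj,sefk,uvm] -> 7 lines: vbpad xvp jhj sefk uvm xgqs ulmfr
Final line 5: uvm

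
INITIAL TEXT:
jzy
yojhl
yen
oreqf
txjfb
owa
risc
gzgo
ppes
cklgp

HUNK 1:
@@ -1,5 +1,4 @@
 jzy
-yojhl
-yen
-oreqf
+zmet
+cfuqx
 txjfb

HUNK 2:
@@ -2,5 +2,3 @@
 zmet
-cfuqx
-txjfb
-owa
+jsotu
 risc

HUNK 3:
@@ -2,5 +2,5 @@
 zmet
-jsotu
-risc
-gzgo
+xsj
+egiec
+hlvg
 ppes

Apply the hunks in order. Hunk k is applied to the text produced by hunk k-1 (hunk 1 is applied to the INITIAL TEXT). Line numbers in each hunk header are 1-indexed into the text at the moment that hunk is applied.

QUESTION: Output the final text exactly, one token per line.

Hunk 1: at line 1 remove [yojhl,yen,oreqf] add [zmet,cfuqx] -> 9 lines: jzy zmet cfuqx txjfb owa risc gzgo ppes cklgp
Hunk 2: at line 2 remove [cfuqx,txjfb,owa] add [jsotu] -> 7 lines: jzy zmet jsotu risc gzgo ppes cklgp
Hunk 3: at line 2 remove [jsotu,risc,gzgo] add [xsj,egiec,hlvg] -> 7 lines: jzy zmet xsj egiec hlvg ppes cklgp

Answer: jzy
zmet
xsj
egiec
hlvg
ppes
cklgp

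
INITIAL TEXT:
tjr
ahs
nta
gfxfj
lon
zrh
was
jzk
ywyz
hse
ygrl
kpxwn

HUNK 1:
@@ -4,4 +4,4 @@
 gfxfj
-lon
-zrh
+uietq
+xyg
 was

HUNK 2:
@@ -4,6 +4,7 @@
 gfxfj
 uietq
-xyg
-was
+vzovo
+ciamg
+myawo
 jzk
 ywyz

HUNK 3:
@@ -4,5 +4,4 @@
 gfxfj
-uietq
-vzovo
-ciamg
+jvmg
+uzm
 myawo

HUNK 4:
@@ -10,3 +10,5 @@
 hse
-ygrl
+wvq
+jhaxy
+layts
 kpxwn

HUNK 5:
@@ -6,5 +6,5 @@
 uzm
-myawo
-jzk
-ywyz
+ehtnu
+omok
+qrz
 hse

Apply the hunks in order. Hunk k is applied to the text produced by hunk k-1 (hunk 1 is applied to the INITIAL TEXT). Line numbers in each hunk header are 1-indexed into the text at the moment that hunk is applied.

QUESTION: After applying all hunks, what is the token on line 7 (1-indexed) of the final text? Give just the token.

Answer: ehtnu

Derivation:
Hunk 1: at line 4 remove [lon,zrh] add [uietq,xyg] -> 12 lines: tjr ahs nta gfxfj uietq xyg was jzk ywyz hse ygrl kpxwn
Hunk 2: at line 4 remove [xyg,was] add [vzovo,ciamg,myawo] -> 13 lines: tjr ahs nta gfxfj uietq vzovo ciamg myawo jzk ywyz hse ygrl kpxwn
Hunk 3: at line 4 remove [uietq,vzovo,ciamg] add [jvmg,uzm] -> 12 lines: tjr ahs nta gfxfj jvmg uzm myawo jzk ywyz hse ygrl kpxwn
Hunk 4: at line 10 remove [ygrl] add [wvq,jhaxy,layts] -> 14 lines: tjr ahs nta gfxfj jvmg uzm myawo jzk ywyz hse wvq jhaxy layts kpxwn
Hunk 5: at line 6 remove [myawo,jzk,ywyz] add [ehtnu,omok,qrz] -> 14 lines: tjr ahs nta gfxfj jvmg uzm ehtnu omok qrz hse wvq jhaxy layts kpxwn
Final line 7: ehtnu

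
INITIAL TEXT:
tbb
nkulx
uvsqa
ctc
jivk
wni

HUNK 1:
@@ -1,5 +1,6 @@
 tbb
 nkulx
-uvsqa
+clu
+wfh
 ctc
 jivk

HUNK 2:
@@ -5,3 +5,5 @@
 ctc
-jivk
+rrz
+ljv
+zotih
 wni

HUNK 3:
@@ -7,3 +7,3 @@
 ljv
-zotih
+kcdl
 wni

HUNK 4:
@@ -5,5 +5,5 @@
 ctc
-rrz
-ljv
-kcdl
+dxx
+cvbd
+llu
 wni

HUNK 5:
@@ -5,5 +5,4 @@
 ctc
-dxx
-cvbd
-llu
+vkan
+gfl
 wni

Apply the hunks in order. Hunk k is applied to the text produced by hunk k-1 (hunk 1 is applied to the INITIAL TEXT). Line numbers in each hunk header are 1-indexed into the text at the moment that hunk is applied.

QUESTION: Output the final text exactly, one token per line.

Answer: tbb
nkulx
clu
wfh
ctc
vkan
gfl
wni

Derivation:
Hunk 1: at line 1 remove [uvsqa] add [clu,wfh] -> 7 lines: tbb nkulx clu wfh ctc jivk wni
Hunk 2: at line 5 remove [jivk] add [rrz,ljv,zotih] -> 9 lines: tbb nkulx clu wfh ctc rrz ljv zotih wni
Hunk 3: at line 7 remove [zotih] add [kcdl] -> 9 lines: tbb nkulx clu wfh ctc rrz ljv kcdl wni
Hunk 4: at line 5 remove [rrz,ljv,kcdl] add [dxx,cvbd,llu] -> 9 lines: tbb nkulx clu wfh ctc dxx cvbd llu wni
Hunk 5: at line 5 remove [dxx,cvbd,llu] add [vkan,gfl] -> 8 lines: tbb nkulx clu wfh ctc vkan gfl wni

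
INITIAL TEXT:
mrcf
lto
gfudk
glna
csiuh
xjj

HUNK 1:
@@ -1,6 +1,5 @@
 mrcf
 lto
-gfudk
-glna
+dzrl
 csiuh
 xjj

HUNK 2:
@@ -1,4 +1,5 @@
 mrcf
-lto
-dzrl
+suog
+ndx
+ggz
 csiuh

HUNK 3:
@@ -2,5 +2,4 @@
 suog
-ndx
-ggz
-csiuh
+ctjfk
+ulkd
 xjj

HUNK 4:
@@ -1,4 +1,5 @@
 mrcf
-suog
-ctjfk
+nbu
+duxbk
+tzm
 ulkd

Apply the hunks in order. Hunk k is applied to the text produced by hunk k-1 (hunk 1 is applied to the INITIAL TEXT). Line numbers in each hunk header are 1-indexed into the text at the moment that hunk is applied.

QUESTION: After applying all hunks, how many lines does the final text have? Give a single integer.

Answer: 6

Derivation:
Hunk 1: at line 1 remove [gfudk,glna] add [dzrl] -> 5 lines: mrcf lto dzrl csiuh xjj
Hunk 2: at line 1 remove [lto,dzrl] add [suog,ndx,ggz] -> 6 lines: mrcf suog ndx ggz csiuh xjj
Hunk 3: at line 2 remove [ndx,ggz,csiuh] add [ctjfk,ulkd] -> 5 lines: mrcf suog ctjfk ulkd xjj
Hunk 4: at line 1 remove [suog,ctjfk] add [nbu,duxbk,tzm] -> 6 lines: mrcf nbu duxbk tzm ulkd xjj
Final line count: 6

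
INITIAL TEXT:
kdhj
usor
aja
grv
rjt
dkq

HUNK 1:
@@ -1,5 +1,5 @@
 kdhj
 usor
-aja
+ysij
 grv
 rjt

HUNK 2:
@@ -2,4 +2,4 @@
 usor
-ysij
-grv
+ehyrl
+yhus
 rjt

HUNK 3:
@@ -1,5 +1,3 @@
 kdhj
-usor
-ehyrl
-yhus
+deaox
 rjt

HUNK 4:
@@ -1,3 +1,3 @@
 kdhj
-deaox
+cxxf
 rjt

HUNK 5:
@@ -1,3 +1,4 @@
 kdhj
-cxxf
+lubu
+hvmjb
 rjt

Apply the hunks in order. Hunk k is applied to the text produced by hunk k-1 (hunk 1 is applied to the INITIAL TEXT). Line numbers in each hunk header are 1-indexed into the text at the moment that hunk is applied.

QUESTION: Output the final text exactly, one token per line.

Hunk 1: at line 1 remove [aja] add [ysij] -> 6 lines: kdhj usor ysij grv rjt dkq
Hunk 2: at line 2 remove [ysij,grv] add [ehyrl,yhus] -> 6 lines: kdhj usor ehyrl yhus rjt dkq
Hunk 3: at line 1 remove [usor,ehyrl,yhus] add [deaox] -> 4 lines: kdhj deaox rjt dkq
Hunk 4: at line 1 remove [deaox] add [cxxf] -> 4 lines: kdhj cxxf rjt dkq
Hunk 5: at line 1 remove [cxxf] add [lubu,hvmjb] -> 5 lines: kdhj lubu hvmjb rjt dkq

Answer: kdhj
lubu
hvmjb
rjt
dkq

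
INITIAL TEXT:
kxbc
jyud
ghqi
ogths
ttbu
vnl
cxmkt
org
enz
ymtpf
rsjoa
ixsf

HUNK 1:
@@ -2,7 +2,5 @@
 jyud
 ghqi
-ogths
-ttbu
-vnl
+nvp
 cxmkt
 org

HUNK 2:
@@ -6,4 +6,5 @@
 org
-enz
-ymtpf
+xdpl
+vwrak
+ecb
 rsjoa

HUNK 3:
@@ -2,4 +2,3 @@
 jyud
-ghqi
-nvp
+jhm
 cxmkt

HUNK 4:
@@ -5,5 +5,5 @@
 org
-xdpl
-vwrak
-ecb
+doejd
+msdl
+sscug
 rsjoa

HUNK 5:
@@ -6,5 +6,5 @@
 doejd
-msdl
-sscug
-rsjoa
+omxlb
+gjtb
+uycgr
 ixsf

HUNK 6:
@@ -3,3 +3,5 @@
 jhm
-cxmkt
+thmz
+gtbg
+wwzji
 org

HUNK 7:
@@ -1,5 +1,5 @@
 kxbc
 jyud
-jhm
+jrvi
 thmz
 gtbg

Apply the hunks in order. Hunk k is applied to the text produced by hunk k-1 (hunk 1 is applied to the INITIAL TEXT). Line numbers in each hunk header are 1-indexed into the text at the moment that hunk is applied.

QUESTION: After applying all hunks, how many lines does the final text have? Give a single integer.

Answer: 12

Derivation:
Hunk 1: at line 2 remove [ogths,ttbu,vnl] add [nvp] -> 10 lines: kxbc jyud ghqi nvp cxmkt org enz ymtpf rsjoa ixsf
Hunk 2: at line 6 remove [enz,ymtpf] add [xdpl,vwrak,ecb] -> 11 lines: kxbc jyud ghqi nvp cxmkt org xdpl vwrak ecb rsjoa ixsf
Hunk 3: at line 2 remove [ghqi,nvp] add [jhm] -> 10 lines: kxbc jyud jhm cxmkt org xdpl vwrak ecb rsjoa ixsf
Hunk 4: at line 5 remove [xdpl,vwrak,ecb] add [doejd,msdl,sscug] -> 10 lines: kxbc jyud jhm cxmkt org doejd msdl sscug rsjoa ixsf
Hunk 5: at line 6 remove [msdl,sscug,rsjoa] add [omxlb,gjtb,uycgr] -> 10 lines: kxbc jyud jhm cxmkt org doejd omxlb gjtb uycgr ixsf
Hunk 6: at line 3 remove [cxmkt] add [thmz,gtbg,wwzji] -> 12 lines: kxbc jyud jhm thmz gtbg wwzji org doejd omxlb gjtb uycgr ixsf
Hunk 7: at line 1 remove [jhm] add [jrvi] -> 12 lines: kxbc jyud jrvi thmz gtbg wwzji org doejd omxlb gjtb uycgr ixsf
Final line count: 12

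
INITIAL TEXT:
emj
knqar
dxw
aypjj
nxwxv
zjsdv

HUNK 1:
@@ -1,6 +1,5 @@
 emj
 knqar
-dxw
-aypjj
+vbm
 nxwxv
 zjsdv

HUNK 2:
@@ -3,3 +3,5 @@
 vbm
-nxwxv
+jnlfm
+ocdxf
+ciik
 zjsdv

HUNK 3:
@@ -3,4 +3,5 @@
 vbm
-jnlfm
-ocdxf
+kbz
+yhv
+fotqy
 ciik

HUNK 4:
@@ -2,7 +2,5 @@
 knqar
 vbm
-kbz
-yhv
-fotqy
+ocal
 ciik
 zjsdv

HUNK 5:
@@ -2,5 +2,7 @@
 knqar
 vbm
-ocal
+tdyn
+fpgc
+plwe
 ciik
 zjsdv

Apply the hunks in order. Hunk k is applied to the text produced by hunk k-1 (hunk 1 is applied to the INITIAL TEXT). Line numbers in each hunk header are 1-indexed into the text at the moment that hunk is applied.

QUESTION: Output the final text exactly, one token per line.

Answer: emj
knqar
vbm
tdyn
fpgc
plwe
ciik
zjsdv

Derivation:
Hunk 1: at line 1 remove [dxw,aypjj] add [vbm] -> 5 lines: emj knqar vbm nxwxv zjsdv
Hunk 2: at line 3 remove [nxwxv] add [jnlfm,ocdxf,ciik] -> 7 lines: emj knqar vbm jnlfm ocdxf ciik zjsdv
Hunk 3: at line 3 remove [jnlfm,ocdxf] add [kbz,yhv,fotqy] -> 8 lines: emj knqar vbm kbz yhv fotqy ciik zjsdv
Hunk 4: at line 2 remove [kbz,yhv,fotqy] add [ocal] -> 6 lines: emj knqar vbm ocal ciik zjsdv
Hunk 5: at line 2 remove [ocal] add [tdyn,fpgc,plwe] -> 8 lines: emj knqar vbm tdyn fpgc plwe ciik zjsdv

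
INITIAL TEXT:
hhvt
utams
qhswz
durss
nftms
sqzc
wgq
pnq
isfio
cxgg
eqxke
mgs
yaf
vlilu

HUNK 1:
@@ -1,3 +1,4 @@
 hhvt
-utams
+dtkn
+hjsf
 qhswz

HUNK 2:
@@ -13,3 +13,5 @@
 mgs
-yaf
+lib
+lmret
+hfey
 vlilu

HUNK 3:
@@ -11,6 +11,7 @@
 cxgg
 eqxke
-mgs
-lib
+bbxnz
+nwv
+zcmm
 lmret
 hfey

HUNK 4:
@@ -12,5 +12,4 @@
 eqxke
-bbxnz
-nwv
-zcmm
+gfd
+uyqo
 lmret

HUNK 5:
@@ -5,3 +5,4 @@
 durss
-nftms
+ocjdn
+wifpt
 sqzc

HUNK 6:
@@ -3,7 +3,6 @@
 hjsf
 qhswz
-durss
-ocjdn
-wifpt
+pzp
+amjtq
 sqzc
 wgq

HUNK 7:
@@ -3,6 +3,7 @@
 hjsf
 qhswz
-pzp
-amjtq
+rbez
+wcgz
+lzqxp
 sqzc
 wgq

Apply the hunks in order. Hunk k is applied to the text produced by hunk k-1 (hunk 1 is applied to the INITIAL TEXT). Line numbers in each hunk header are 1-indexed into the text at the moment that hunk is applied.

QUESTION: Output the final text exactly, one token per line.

Answer: hhvt
dtkn
hjsf
qhswz
rbez
wcgz
lzqxp
sqzc
wgq
pnq
isfio
cxgg
eqxke
gfd
uyqo
lmret
hfey
vlilu

Derivation:
Hunk 1: at line 1 remove [utams] add [dtkn,hjsf] -> 15 lines: hhvt dtkn hjsf qhswz durss nftms sqzc wgq pnq isfio cxgg eqxke mgs yaf vlilu
Hunk 2: at line 13 remove [yaf] add [lib,lmret,hfey] -> 17 lines: hhvt dtkn hjsf qhswz durss nftms sqzc wgq pnq isfio cxgg eqxke mgs lib lmret hfey vlilu
Hunk 3: at line 11 remove [mgs,lib] add [bbxnz,nwv,zcmm] -> 18 lines: hhvt dtkn hjsf qhswz durss nftms sqzc wgq pnq isfio cxgg eqxke bbxnz nwv zcmm lmret hfey vlilu
Hunk 4: at line 12 remove [bbxnz,nwv,zcmm] add [gfd,uyqo] -> 17 lines: hhvt dtkn hjsf qhswz durss nftms sqzc wgq pnq isfio cxgg eqxke gfd uyqo lmret hfey vlilu
Hunk 5: at line 5 remove [nftms] add [ocjdn,wifpt] -> 18 lines: hhvt dtkn hjsf qhswz durss ocjdn wifpt sqzc wgq pnq isfio cxgg eqxke gfd uyqo lmret hfey vlilu
Hunk 6: at line 3 remove [durss,ocjdn,wifpt] add [pzp,amjtq] -> 17 lines: hhvt dtkn hjsf qhswz pzp amjtq sqzc wgq pnq isfio cxgg eqxke gfd uyqo lmret hfey vlilu
Hunk 7: at line 3 remove [pzp,amjtq] add [rbez,wcgz,lzqxp] -> 18 lines: hhvt dtkn hjsf qhswz rbez wcgz lzqxp sqzc wgq pnq isfio cxgg eqxke gfd uyqo lmret hfey vlilu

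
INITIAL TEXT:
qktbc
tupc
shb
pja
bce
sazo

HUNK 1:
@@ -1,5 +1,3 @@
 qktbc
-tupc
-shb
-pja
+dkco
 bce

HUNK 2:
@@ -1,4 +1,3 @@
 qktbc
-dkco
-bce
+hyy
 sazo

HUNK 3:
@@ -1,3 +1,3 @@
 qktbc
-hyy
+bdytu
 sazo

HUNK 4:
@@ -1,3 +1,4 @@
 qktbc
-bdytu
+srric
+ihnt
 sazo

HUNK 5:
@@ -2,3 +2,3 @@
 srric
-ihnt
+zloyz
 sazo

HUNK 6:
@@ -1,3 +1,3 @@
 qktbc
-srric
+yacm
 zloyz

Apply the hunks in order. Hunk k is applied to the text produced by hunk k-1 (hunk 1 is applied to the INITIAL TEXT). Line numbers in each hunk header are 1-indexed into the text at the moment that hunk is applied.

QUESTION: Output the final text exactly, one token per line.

Hunk 1: at line 1 remove [tupc,shb,pja] add [dkco] -> 4 lines: qktbc dkco bce sazo
Hunk 2: at line 1 remove [dkco,bce] add [hyy] -> 3 lines: qktbc hyy sazo
Hunk 3: at line 1 remove [hyy] add [bdytu] -> 3 lines: qktbc bdytu sazo
Hunk 4: at line 1 remove [bdytu] add [srric,ihnt] -> 4 lines: qktbc srric ihnt sazo
Hunk 5: at line 2 remove [ihnt] add [zloyz] -> 4 lines: qktbc srric zloyz sazo
Hunk 6: at line 1 remove [srric] add [yacm] -> 4 lines: qktbc yacm zloyz sazo

Answer: qktbc
yacm
zloyz
sazo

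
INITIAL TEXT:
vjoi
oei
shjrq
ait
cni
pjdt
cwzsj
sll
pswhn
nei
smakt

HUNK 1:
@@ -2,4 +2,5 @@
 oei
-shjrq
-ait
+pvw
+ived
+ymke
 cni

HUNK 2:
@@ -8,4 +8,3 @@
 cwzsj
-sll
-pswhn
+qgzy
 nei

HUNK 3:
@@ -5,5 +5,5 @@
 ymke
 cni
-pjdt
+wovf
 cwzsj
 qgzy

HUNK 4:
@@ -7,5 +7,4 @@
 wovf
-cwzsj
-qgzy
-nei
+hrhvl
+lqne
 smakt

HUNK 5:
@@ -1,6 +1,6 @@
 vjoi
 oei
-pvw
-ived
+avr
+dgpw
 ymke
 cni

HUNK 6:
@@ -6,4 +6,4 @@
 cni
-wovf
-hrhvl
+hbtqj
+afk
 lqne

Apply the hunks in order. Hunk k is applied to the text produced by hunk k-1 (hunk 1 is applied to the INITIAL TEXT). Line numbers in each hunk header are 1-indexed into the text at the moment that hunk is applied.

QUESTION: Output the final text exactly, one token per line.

Answer: vjoi
oei
avr
dgpw
ymke
cni
hbtqj
afk
lqne
smakt

Derivation:
Hunk 1: at line 2 remove [shjrq,ait] add [pvw,ived,ymke] -> 12 lines: vjoi oei pvw ived ymke cni pjdt cwzsj sll pswhn nei smakt
Hunk 2: at line 8 remove [sll,pswhn] add [qgzy] -> 11 lines: vjoi oei pvw ived ymke cni pjdt cwzsj qgzy nei smakt
Hunk 3: at line 5 remove [pjdt] add [wovf] -> 11 lines: vjoi oei pvw ived ymke cni wovf cwzsj qgzy nei smakt
Hunk 4: at line 7 remove [cwzsj,qgzy,nei] add [hrhvl,lqne] -> 10 lines: vjoi oei pvw ived ymke cni wovf hrhvl lqne smakt
Hunk 5: at line 1 remove [pvw,ived] add [avr,dgpw] -> 10 lines: vjoi oei avr dgpw ymke cni wovf hrhvl lqne smakt
Hunk 6: at line 6 remove [wovf,hrhvl] add [hbtqj,afk] -> 10 lines: vjoi oei avr dgpw ymke cni hbtqj afk lqne smakt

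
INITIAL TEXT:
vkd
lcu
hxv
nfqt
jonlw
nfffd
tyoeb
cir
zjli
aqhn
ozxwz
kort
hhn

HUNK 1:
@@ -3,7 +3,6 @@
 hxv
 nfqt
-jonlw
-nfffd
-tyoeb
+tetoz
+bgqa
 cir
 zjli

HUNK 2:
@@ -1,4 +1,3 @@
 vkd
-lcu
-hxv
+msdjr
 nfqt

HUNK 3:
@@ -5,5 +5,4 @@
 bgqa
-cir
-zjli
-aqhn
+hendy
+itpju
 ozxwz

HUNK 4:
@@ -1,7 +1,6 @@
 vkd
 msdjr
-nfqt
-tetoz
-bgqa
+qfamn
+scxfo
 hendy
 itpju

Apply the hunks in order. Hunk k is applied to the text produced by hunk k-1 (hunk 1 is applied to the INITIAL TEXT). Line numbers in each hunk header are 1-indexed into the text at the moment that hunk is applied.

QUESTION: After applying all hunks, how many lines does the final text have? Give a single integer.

Answer: 9

Derivation:
Hunk 1: at line 3 remove [jonlw,nfffd,tyoeb] add [tetoz,bgqa] -> 12 lines: vkd lcu hxv nfqt tetoz bgqa cir zjli aqhn ozxwz kort hhn
Hunk 2: at line 1 remove [lcu,hxv] add [msdjr] -> 11 lines: vkd msdjr nfqt tetoz bgqa cir zjli aqhn ozxwz kort hhn
Hunk 3: at line 5 remove [cir,zjli,aqhn] add [hendy,itpju] -> 10 lines: vkd msdjr nfqt tetoz bgqa hendy itpju ozxwz kort hhn
Hunk 4: at line 1 remove [nfqt,tetoz,bgqa] add [qfamn,scxfo] -> 9 lines: vkd msdjr qfamn scxfo hendy itpju ozxwz kort hhn
Final line count: 9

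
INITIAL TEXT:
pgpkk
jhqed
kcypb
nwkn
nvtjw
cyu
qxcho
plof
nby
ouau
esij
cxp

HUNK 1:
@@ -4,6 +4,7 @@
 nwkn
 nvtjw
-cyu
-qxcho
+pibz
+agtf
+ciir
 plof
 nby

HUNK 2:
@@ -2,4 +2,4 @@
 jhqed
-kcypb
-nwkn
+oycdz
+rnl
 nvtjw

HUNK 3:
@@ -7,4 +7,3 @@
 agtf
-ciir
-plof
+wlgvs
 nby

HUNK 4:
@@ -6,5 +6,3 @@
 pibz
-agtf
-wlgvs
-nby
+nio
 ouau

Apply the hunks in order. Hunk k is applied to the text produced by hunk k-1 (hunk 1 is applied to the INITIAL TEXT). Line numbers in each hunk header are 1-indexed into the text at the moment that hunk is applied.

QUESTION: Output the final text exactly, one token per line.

Answer: pgpkk
jhqed
oycdz
rnl
nvtjw
pibz
nio
ouau
esij
cxp

Derivation:
Hunk 1: at line 4 remove [cyu,qxcho] add [pibz,agtf,ciir] -> 13 lines: pgpkk jhqed kcypb nwkn nvtjw pibz agtf ciir plof nby ouau esij cxp
Hunk 2: at line 2 remove [kcypb,nwkn] add [oycdz,rnl] -> 13 lines: pgpkk jhqed oycdz rnl nvtjw pibz agtf ciir plof nby ouau esij cxp
Hunk 3: at line 7 remove [ciir,plof] add [wlgvs] -> 12 lines: pgpkk jhqed oycdz rnl nvtjw pibz agtf wlgvs nby ouau esij cxp
Hunk 4: at line 6 remove [agtf,wlgvs,nby] add [nio] -> 10 lines: pgpkk jhqed oycdz rnl nvtjw pibz nio ouau esij cxp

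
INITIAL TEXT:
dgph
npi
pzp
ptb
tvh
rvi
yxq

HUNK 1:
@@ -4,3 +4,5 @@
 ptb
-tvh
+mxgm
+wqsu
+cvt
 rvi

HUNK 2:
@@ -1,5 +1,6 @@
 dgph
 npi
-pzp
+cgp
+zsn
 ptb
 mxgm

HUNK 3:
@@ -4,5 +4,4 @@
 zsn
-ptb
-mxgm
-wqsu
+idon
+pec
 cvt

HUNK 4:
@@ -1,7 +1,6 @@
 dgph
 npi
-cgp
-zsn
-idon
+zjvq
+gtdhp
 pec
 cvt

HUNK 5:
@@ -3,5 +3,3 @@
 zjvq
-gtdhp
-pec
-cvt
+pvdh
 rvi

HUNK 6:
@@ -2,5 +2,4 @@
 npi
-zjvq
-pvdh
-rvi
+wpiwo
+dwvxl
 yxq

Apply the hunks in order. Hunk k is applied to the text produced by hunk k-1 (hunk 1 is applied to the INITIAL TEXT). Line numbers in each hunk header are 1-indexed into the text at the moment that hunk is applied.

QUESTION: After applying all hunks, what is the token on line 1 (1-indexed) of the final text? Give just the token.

Answer: dgph

Derivation:
Hunk 1: at line 4 remove [tvh] add [mxgm,wqsu,cvt] -> 9 lines: dgph npi pzp ptb mxgm wqsu cvt rvi yxq
Hunk 2: at line 1 remove [pzp] add [cgp,zsn] -> 10 lines: dgph npi cgp zsn ptb mxgm wqsu cvt rvi yxq
Hunk 3: at line 4 remove [ptb,mxgm,wqsu] add [idon,pec] -> 9 lines: dgph npi cgp zsn idon pec cvt rvi yxq
Hunk 4: at line 1 remove [cgp,zsn,idon] add [zjvq,gtdhp] -> 8 lines: dgph npi zjvq gtdhp pec cvt rvi yxq
Hunk 5: at line 3 remove [gtdhp,pec,cvt] add [pvdh] -> 6 lines: dgph npi zjvq pvdh rvi yxq
Hunk 6: at line 2 remove [zjvq,pvdh,rvi] add [wpiwo,dwvxl] -> 5 lines: dgph npi wpiwo dwvxl yxq
Final line 1: dgph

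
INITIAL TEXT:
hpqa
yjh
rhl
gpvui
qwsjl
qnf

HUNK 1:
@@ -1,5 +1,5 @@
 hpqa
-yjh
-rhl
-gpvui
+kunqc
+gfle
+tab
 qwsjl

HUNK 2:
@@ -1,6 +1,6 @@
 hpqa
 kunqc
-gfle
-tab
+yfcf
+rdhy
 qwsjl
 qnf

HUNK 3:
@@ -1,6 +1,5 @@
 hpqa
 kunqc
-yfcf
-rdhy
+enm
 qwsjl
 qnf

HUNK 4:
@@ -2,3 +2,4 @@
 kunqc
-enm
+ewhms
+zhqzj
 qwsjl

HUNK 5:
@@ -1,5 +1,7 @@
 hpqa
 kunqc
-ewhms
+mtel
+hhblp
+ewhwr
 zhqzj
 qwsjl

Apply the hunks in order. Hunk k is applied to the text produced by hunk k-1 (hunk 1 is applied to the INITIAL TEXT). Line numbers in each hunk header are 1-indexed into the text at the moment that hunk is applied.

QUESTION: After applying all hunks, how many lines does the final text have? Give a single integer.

Hunk 1: at line 1 remove [yjh,rhl,gpvui] add [kunqc,gfle,tab] -> 6 lines: hpqa kunqc gfle tab qwsjl qnf
Hunk 2: at line 1 remove [gfle,tab] add [yfcf,rdhy] -> 6 lines: hpqa kunqc yfcf rdhy qwsjl qnf
Hunk 3: at line 1 remove [yfcf,rdhy] add [enm] -> 5 lines: hpqa kunqc enm qwsjl qnf
Hunk 4: at line 2 remove [enm] add [ewhms,zhqzj] -> 6 lines: hpqa kunqc ewhms zhqzj qwsjl qnf
Hunk 5: at line 1 remove [ewhms] add [mtel,hhblp,ewhwr] -> 8 lines: hpqa kunqc mtel hhblp ewhwr zhqzj qwsjl qnf
Final line count: 8

Answer: 8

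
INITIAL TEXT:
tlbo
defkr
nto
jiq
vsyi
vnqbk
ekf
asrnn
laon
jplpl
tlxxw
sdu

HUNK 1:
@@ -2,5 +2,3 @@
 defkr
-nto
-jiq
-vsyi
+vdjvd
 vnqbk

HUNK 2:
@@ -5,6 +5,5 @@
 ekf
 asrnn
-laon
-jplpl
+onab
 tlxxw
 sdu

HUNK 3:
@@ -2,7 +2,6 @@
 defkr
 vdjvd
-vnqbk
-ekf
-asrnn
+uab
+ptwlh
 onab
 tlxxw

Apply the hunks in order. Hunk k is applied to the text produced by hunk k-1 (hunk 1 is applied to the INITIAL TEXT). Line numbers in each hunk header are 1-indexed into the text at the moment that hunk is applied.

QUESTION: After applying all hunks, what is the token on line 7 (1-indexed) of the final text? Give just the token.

Answer: tlxxw

Derivation:
Hunk 1: at line 2 remove [nto,jiq,vsyi] add [vdjvd] -> 10 lines: tlbo defkr vdjvd vnqbk ekf asrnn laon jplpl tlxxw sdu
Hunk 2: at line 5 remove [laon,jplpl] add [onab] -> 9 lines: tlbo defkr vdjvd vnqbk ekf asrnn onab tlxxw sdu
Hunk 3: at line 2 remove [vnqbk,ekf,asrnn] add [uab,ptwlh] -> 8 lines: tlbo defkr vdjvd uab ptwlh onab tlxxw sdu
Final line 7: tlxxw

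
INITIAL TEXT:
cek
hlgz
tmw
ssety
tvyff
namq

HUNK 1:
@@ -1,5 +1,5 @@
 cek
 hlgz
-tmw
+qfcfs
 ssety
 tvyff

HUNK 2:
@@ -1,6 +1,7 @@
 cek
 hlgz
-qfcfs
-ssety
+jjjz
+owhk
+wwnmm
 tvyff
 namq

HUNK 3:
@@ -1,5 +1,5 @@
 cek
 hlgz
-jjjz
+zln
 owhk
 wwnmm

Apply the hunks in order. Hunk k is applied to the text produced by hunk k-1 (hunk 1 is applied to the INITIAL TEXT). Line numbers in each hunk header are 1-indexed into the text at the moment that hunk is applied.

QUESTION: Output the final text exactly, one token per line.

Hunk 1: at line 1 remove [tmw] add [qfcfs] -> 6 lines: cek hlgz qfcfs ssety tvyff namq
Hunk 2: at line 1 remove [qfcfs,ssety] add [jjjz,owhk,wwnmm] -> 7 lines: cek hlgz jjjz owhk wwnmm tvyff namq
Hunk 3: at line 1 remove [jjjz] add [zln] -> 7 lines: cek hlgz zln owhk wwnmm tvyff namq

Answer: cek
hlgz
zln
owhk
wwnmm
tvyff
namq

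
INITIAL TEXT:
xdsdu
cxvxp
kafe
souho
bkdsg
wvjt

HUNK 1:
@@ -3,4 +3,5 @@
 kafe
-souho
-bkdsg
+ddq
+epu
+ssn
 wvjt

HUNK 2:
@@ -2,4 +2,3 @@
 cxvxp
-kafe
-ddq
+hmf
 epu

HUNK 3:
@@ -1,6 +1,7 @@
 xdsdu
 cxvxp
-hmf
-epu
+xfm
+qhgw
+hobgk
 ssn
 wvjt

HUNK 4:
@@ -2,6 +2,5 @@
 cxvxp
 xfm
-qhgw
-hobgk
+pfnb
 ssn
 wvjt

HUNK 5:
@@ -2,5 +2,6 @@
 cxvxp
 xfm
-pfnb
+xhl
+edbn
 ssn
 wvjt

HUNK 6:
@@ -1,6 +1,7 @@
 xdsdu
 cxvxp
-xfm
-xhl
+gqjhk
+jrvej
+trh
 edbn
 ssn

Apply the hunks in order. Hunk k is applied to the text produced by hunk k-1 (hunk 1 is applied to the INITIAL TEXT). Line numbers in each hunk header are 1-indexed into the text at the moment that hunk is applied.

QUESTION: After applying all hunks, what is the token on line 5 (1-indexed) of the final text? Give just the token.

Hunk 1: at line 3 remove [souho,bkdsg] add [ddq,epu,ssn] -> 7 lines: xdsdu cxvxp kafe ddq epu ssn wvjt
Hunk 2: at line 2 remove [kafe,ddq] add [hmf] -> 6 lines: xdsdu cxvxp hmf epu ssn wvjt
Hunk 3: at line 1 remove [hmf,epu] add [xfm,qhgw,hobgk] -> 7 lines: xdsdu cxvxp xfm qhgw hobgk ssn wvjt
Hunk 4: at line 2 remove [qhgw,hobgk] add [pfnb] -> 6 lines: xdsdu cxvxp xfm pfnb ssn wvjt
Hunk 5: at line 2 remove [pfnb] add [xhl,edbn] -> 7 lines: xdsdu cxvxp xfm xhl edbn ssn wvjt
Hunk 6: at line 1 remove [xfm,xhl] add [gqjhk,jrvej,trh] -> 8 lines: xdsdu cxvxp gqjhk jrvej trh edbn ssn wvjt
Final line 5: trh

Answer: trh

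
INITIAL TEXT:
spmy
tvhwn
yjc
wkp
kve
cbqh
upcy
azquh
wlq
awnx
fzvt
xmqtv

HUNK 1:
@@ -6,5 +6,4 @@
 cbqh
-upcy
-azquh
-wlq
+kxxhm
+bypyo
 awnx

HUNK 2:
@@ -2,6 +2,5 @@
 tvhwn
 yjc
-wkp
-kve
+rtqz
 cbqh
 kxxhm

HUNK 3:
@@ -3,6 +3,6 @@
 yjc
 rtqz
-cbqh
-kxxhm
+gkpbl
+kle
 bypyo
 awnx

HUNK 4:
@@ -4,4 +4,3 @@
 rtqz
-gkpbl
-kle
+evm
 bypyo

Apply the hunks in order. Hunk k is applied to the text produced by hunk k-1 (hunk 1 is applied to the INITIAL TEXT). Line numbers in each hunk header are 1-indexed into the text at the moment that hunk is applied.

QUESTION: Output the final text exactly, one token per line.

Answer: spmy
tvhwn
yjc
rtqz
evm
bypyo
awnx
fzvt
xmqtv

Derivation:
Hunk 1: at line 6 remove [upcy,azquh,wlq] add [kxxhm,bypyo] -> 11 lines: spmy tvhwn yjc wkp kve cbqh kxxhm bypyo awnx fzvt xmqtv
Hunk 2: at line 2 remove [wkp,kve] add [rtqz] -> 10 lines: spmy tvhwn yjc rtqz cbqh kxxhm bypyo awnx fzvt xmqtv
Hunk 3: at line 3 remove [cbqh,kxxhm] add [gkpbl,kle] -> 10 lines: spmy tvhwn yjc rtqz gkpbl kle bypyo awnx fzvt xmqtv
Hunk 4: at line 4 remove [gkpbl,kle] add [evm] -> 9 lines: spmy tvhwn yjc rtqz evm bypyo awnx fzvt xmqtv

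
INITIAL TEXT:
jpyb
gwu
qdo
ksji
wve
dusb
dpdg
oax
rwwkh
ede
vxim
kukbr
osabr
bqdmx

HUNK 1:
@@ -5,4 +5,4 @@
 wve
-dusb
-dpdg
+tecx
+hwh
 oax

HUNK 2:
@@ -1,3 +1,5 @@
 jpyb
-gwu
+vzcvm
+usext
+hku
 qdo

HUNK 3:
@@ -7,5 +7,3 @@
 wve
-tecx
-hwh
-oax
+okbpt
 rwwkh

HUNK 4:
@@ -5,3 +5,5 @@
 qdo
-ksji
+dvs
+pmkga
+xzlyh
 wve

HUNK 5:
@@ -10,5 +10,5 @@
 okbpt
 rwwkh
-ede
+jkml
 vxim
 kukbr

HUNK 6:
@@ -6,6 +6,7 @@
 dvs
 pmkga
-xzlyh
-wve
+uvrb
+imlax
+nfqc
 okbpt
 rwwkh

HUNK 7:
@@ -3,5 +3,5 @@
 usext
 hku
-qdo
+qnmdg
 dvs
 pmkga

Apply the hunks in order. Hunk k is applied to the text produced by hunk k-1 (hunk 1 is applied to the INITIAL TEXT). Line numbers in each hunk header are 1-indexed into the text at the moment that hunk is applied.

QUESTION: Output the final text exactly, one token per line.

Answer: jpyb
vzcvm
usext
hku
qnmdg
dvs
pmkga
uvrb
imlax
nfqc
okbpt
rwwkh
jkml
vxim
kukbr
osabr
bqdmx

Derivation:
Hunk 1: at line 5 remove [dusb,dpdg] add [tecx,hwh] -> 14 lines: jpyb gwu qdo ksji wve tecx hwh oax rwwkh ede vxim kukbr osabr bqdmx
Hunk 2: at line 1 remove [gwu] add [vzcvm,usext,hku] -> 16 lines: jpyb vzcvm usext hku qdo ksji wve tecx hwh oax rwwkh ede vxim kukbr osabr bqdmx
Hunk 3: at line 7 remove [tecx,hwh,oax] add [okbpt] -> 14 lines: jpyb vzcvm usext hku qdo ksji wve okbpt rwwkh ede vxim kukbr osabr bqdmx
Hunk 4: at line 5 remove [ksji] add [dvs,pmkga,xzlyh] -> 16 lines: jpyb vzcvm usext hku qdo dvs pmkga xzlyh wve okbpt rwwkh ede vxim kukbr osabr bqdmx
Hunk 5: at line 10 remove [ede] add [jkml] -> 16 lines: jpyb vzcvm usext hku qdo dvs pmkga xzlyh wve okbpt rwwkh jkml vxim kukbr osabr bqdmx
Hunk 6: at line 6 remove [xzlyh,wve] add [uvrb,imlax,nfqc] -> 17 lines: jpyb vzcvm usext hku qdo dvs pmkga uvrb imlax nfqc okbpt rwwkh jkml vxim kukbr osabr bqdmx
Hunk 7: at line 3 remove [qdo] add [qnmdg] -> 17 lines: jpyb vzcvm usext hku qnmdg dvs pmkga uvrb imlax nfqc okbpt rwwkh jkml vxim kukbr osabr bqdmx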